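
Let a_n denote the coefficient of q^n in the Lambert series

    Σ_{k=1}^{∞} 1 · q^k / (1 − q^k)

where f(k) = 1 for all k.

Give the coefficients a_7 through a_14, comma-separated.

2, 4, 3, 4, 2, 6, 2, 4

d|7:{7,1}  Σf=1+1=2
d|8:{1,2,4,8}  Σf=1+1+1+1=4
n=9: 1·9 3·3 9·1  f→[1+1+1]=3
[q^10] f(10)=1,f(5)=1,f(2)=1,f(1)=1 ⇒ 4
[q^11] f(1)=1,f(11)=1 ⇒ 2
[q^12] f(12)=1,f(6)=1,f(4)=1,f(3)=1,f(2)=1,f(1)=1 ⇒ 6
n=13: 13·1 1·13  f→[1+1]=2
[q^14] f(14)=1,f(7)=1,f(2)=1,f(1)=1 ⇒ 4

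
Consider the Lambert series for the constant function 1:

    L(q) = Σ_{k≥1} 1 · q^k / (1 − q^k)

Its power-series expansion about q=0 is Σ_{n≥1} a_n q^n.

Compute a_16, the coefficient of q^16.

n=16: 1·16 2·8 4·4 8·2 16·1  f→[1+1+1+1+1]=5

a_16 = 5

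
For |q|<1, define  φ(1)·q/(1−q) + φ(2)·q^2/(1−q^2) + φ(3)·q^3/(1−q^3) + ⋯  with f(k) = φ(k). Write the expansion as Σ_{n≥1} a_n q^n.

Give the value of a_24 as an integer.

[q^24] φ(24)=8,φ(12)=4,φ(8)=4,φ(6)=2,φ(4)=2,φ(3)=2,φ(2)=1,φ(1)=1 ⇒ 24

a_24 = 24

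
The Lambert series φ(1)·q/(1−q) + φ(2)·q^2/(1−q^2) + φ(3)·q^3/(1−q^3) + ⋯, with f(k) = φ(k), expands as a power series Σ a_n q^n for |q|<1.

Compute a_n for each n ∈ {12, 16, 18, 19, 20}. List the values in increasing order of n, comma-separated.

q^12  k|12↦φ(k): 12:4 6:2 4:2 3:2 2:1 1:1  a_12=12
d|16:{1,2,4,8,16}  Σφ=1+1+2+4+8=16
n=18: 18·1 9·2 6·3 3·6 2·9 1·18  φ→[6+6+2+2+1+1]=18
n=19: 19·1 1·19  φ→[18+1]=19
[q^20] φ(1)=1,φ(2)=1,φ(4)=2,φ(5)=4,φ(10)=4,φ(20)=8 ⇒ 20

12, 16, 18, 19, 20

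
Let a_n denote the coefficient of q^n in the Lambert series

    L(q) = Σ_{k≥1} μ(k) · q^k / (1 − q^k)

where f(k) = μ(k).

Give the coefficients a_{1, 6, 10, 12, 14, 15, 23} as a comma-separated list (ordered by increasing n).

1, 0, 0, 0, 0, 0, 0

n=1: 1·1  μ→[1]=1
n=6: 1·6 2·3 3·2 6·1  μ→[1+(-1)+(-1)+1]=0
n=10: 10·1 5·2 2·5 1·10  μ→[1+(-1)+(-1)+1]=0
d|12:{12,6,4,3,2,1}  Σμ=0+1+0+(-1)+(-1)+1=0
n=14: 14·1 7·2 2·7 1·14  μ→[1+(-1)+(-1)+1]=0
[q^15] μ(15)=1,μ(5)=-1,μ(3)=-1,μ(1)=1 ⇒ 0
[q^23] μ(23)=-1,μ(1)=1 ⇒ 0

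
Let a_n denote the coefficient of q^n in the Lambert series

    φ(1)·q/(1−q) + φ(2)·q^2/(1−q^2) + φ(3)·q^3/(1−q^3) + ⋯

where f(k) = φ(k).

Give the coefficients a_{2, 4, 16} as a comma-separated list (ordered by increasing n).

q^2  k|2↦φ(k): 1:1 2:1  a_2=2
n=4: 4·1 2·2 1·4  φ→[2+1+1]=4
d|16:{1,2,4,8,16}  Σφ=1+1+2+4+8=16

2, 4, 16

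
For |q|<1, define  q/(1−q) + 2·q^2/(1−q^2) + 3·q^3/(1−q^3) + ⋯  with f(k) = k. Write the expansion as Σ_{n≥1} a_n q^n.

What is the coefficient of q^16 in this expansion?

d|16:{1,2,4,8,16}  Σf=1+2+4+8+16=31

a_16 = 31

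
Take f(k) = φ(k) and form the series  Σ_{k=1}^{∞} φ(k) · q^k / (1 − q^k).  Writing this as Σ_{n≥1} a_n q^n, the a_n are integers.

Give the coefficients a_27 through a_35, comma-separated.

n=27: 27·1 9·3 3·9 1·27  φ→[18+6+2+1]=27
n=28: 28·1 14·2 7·4 4·7 2·14 1·28  φ→[12+6+6+2+1+1]=28
q^29  k|29↦φ(k): 29:28 1:1  a_29=29
d|30:{1,2,3,5,6,10,15,30}  Σφ=1+1+2+4+2+4+8+8=30
[q^31] φ(1)=1,φ(31)=30 ⇒ 31
d|32:{32,16,8,4,2,1}  Σφ=16+8+4+2+1+1=32
n=33: 33·1 11·3 3·11 1·33  φ→[20+10+2+1]=33
q^34  k|34↦φ(k): 34:16 17:16 2:1 1:1  a_34=34
[q^35] φ(35)=24,φ(7)=6,φ(5)=4,φ(1)=1 ⇒ 35

27, 28, 29, 30, 31, 32, 33, 34, 35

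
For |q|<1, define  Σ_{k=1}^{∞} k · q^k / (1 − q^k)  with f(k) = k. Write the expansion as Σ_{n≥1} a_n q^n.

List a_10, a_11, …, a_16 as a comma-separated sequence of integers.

18, 12, 28, 14, 24, 24, 31

d|10:{1,2,5,10}  Σf=1+2+5+10=18
q^11  k|11↦f(k): 11:11 1:1  a_11=12
d|12:{1,2,3,4,6,12}  Σf=1+2+3+4+6+12=28
d|13:{13,1}  Σf=13+1=14
q^14  k|14↦f(k): 1:1 2:2 7:7 14:14  a_14=24
q^15  k|15↦f(k): 1:1 3:3 5:5 15:15  a_15=24
[q^16] f(1)=1,f(2)=2,f(4)=4,f(8)=8,f(16)=16 ⇒ 31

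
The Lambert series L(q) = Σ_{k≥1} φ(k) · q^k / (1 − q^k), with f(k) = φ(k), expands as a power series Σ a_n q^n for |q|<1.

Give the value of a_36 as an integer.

[q^36] φ(1)=1,φ(2)=1,φ(3)=2,φ(4)=2,φ(6)=2,φ(9)=6,φ(12)=4,φ(18)=6,φ(36)=12 ⇒ 36

a_36 = 36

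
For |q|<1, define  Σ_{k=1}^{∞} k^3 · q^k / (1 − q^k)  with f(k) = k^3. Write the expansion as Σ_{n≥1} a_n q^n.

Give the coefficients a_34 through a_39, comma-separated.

q^34  k|34↦f(k): 1:1 2:8 17:4913 34:39304  a_34=44226
n=35: 1·35 5·7 7·5 35·1  f→[1+125+343+42875]=43344
q^36  k|36↦f(k): 36:46656 18:5832 12:1728 9:729 6:216 4:64 3:27 2:8 1:1  a_36=55261
d|37:{1,37}  Σf=1+50653=50654
d|38:{1,2,19,38}  Σf=1+8+6859+54872=61740
q^39  k|39↦f(k): 1:1 3:27 13:2197 39:59319  a_39=61544

44226, 43344, 55261, 50654, 61740, 61544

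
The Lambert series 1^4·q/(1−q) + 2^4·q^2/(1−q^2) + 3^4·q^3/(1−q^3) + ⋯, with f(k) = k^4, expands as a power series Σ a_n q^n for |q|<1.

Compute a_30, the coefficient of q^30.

q^30  k|30↦f(k): 30:810000 15:50625 10:10000 6:1296 5:625 3:81 2:16 1:1  a_30=872644

a_30 = 872644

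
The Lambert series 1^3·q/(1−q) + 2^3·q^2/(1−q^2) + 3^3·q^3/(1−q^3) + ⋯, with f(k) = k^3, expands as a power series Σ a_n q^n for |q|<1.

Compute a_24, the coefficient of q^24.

a_24 = 16380

q^24  k|24↦f(k): 1:1 2:8 3:27 4:64 6:216 8:512 12:1728 24:13824  a_24=16380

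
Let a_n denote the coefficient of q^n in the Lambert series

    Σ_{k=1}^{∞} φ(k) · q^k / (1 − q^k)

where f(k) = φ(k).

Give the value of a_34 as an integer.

n=34: 34·1 17·2 2·17 1·34  φ→[16+16+1+1]=34

a_34 = 34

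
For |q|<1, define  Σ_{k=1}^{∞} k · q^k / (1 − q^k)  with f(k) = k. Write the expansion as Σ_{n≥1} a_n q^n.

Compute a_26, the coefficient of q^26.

d|26:{1,2,13,26}  Σf=1+2+13+26=42

a_26 = 42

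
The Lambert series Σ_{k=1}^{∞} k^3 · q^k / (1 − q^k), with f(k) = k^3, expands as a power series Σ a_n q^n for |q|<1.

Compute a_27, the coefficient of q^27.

a_27 = 20440

[q^27] f(1)=1,f(3)=27,f(9)=729,f(27)=19683 ⇒ 20440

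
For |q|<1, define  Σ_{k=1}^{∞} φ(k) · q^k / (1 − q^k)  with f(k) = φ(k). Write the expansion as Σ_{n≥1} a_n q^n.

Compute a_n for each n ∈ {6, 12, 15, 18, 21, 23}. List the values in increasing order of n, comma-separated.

d|6:{1,2,3,6}  Σφ=1+1+2+2=6
n=12: 12·1 6·2 4·3 3·4 2·6 1·12  φ→[4+2+2+2+1+1]=12
q^15  k|15↦φ(k): 15:8 5:4 3:2 1:1  a_15=15
[q^18] φ(1)=1,φ(2)=1,φ(3)=2,φ(6)=2,φ(9)=6,φ(18)=6 ⇒ 18
n=21: 1·21 3·7 7·3 21·1  φ→[1+2+6+12]=21
n=23: 1·23 23·1  φ→[1+22]=23

6, 12, 15, 18, 21, 23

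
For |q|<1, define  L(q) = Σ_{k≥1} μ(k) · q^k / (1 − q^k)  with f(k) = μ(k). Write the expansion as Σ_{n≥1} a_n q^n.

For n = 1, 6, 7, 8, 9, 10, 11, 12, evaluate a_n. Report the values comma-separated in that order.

1, 0, 0, 0, 0, 0, 0, 0

q^1  k|1↦μ(k): 1:1  a_1=1
d|6:{1,2,3,6}  Σμ=1+(-1)+(-1)+1=0
[q^7] μ(1)=1,μ(7)=-1 ⇒ 0
[q^8] μ(1)=1,μ(2)=-1,μ(4)=0,μ(8)=0 ⇒ 0
n=9: 9·1 3·3 1·9  μ→[0+(-1)+1]=0
d|10:{1,2,5,10}  Σμ=1+(-1)+(-1)+1=0
q^11  k|11↦μ(k): 11:-1 1:1  a_11=0
d|12:{12,6,4,3,2,1}  Σμ=0+1+0+(-1)+(-1)+1=0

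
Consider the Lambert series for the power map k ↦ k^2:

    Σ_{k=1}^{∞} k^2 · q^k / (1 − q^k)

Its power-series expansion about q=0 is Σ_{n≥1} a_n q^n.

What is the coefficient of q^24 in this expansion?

[q^24] f(24)=576,f(12)=144,f(8)=64,f(6)=36,f(4)=16,f(3)=9,f(2)=4,f(1)=1 ⇒ 850

a_24 = 850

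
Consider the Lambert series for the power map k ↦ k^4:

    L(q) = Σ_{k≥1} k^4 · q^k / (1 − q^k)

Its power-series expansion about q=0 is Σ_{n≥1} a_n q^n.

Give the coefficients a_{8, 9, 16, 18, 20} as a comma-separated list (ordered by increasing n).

[q^8] f(1)=1,f(2)=16,f(4)=256,f(8)=4096 ⇒ 4369
[q^9] f(9)=6561,f(3)=81,f(1)=1 ⇒ 6643
q^16  k|16↦f(k): 1:1 2:16 4:256 8:4096 16:65536  a_16=69905
n=18: 1·18 2·9 3·6 6·3 9·2 18·1  f→[1+16+81+1296+6561+104976]=112931
[q^20] f(20)=160000,f(10)=10000,f(5)=625,f(4)=256,f(2)=16,f(1)=1 ⇒ 170898

4369, 6643, 69905, 112931, 170898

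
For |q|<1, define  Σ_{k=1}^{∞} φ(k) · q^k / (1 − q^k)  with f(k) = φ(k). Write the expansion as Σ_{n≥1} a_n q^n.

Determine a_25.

q^25  k|25↦φ(k): 1:1 5:4 25:20  a_25=25

a_25 = 25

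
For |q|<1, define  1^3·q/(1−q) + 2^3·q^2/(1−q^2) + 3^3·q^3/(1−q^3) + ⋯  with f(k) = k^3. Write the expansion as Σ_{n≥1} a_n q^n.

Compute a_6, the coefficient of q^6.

a_6 = 252

d|6:{6,3,2,1}  Σf=216+27+8+1=252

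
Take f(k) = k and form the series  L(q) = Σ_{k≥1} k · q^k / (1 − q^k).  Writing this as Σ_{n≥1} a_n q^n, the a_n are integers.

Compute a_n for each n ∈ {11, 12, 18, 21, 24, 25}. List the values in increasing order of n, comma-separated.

[q^11] f(1)=1,f(11)=11 ⇒ 12
q^12  k|12↦f(k): 12:12 6:6 4:4 3:3 2:2 1:1  a_12=28
n=18: 18·1 9·2 6·3 3·6 2·9 1·18  f→[18+9+6+3+2+1]=39
q^21  k|21↦f(k): 21:21 7:7 3:3 1:1  a_21=32
n=24: 24·1 12·2 8·3 6·4 4·6 3·8 2·12 1·24  f→[24+12+8+6+4+3+2+1]=60
q^25  k|25↦f(k): 1:1 5:5 25:25  a_25=31

12, 28, 39, 32, 60, 31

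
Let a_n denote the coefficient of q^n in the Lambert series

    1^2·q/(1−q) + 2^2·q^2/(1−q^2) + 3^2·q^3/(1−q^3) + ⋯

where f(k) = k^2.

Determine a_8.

n=8: 1·8 2·4 4·2 8·1  f→[1+4+16+64]=85

a_8 = 85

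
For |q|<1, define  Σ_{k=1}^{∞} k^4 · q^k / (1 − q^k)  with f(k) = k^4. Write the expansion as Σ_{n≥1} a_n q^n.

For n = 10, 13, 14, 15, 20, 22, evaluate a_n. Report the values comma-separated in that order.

10642, 28562, 40834, 51332, 170898, 248914

q^10  k|10↦f(k): 10:10000 5:625 2:16 1:1  a_10=10642
q^13  k|13↦f(k): 13:28561 1:1  a_13=28562
n=14: 14·1 7·2 2·7 1·14  f→[38416+2401+16+1]=40834
[q^15] f(15)=50625,f(5)=625,f(3)=81,f(1)=1 ⇒ 51332
n=20: 20·1 10·2 5·4 4·5 2·10 1·20  f→[160000+10000+625+256+16+1]=170898
[q^22] f(1)=1,f(2)=16,f(11)=14641,f(22)=234256 ⇒ 248914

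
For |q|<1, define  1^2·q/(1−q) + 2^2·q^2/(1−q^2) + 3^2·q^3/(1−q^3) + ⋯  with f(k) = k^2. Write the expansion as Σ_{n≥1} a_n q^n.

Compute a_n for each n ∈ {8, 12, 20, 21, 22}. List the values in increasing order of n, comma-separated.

85, 210, 546, 500, 610

q^8  k|8↦f(k): 1:1 2:4 4:16 8:64  a_8=85
d|12:{12,6,4,3,2,1}  Σf=144+36+16+9+4+1=210
[q^20] f(1)=1,f(2)=4,f(4)=16,f(5)=25,f(10)=100,f(20)=400 ⇒ 546
n=21: 21·1 7·3 3·7 1·21  f→[441+49+9+1]=500
[q^22] f(1)=1,f(2)=4,f(11)=121,f(22)=484 ⇒ 610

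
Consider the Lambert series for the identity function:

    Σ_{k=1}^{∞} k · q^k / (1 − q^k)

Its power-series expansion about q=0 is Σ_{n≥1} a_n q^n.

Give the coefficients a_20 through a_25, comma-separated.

q^20  k|20↦f(k): 20:20 10:10 5:5 4:4 2:2 1:1  a_20=42
n=21: 21·1 7·3 3·7 1·21  f→[21+7+3+1]=32
d|22:{22,11,2,1}  Σf=22+11+2+1=36
d|23:{23,1}  Σf=23+1=24
[q^24] f(1)=1,f(2)=2,f(3)=3,f(4)=4,f(6)=6,f(8)=8,f(12)=12,f(24)=24 ⇒ 60
q^25  k|25↦f(k): 25:25 5:5 1:1  a_25=31

42, 32, 36, 24, 60, 31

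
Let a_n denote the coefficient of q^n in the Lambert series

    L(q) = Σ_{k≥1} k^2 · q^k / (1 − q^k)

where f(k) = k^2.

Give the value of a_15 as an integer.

q^15  k|15↦f(k): 15:225 5:25 3:9 1:1  a_15=260

a_15 = 260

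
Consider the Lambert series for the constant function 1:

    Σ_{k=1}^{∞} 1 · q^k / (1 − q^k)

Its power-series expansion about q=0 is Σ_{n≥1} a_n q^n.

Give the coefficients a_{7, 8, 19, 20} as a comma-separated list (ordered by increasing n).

d|7:{1,7}  Σf=1+1=2
n=8: 1·8 2·4 4·2 8·1  f→[1+1+1+1]=4
d|19:{19,1}  Σf=1+1=2
[q^20] f(20)=1,f(10)=1,f(5)=1,f(4)=1,f(2)=1,f(1)=1 ⇒ 6

2, 4, 2, 6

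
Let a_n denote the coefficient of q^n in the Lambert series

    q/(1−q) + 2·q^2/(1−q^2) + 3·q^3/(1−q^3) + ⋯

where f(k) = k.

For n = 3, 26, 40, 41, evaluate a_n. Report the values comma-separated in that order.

d|3:{3,1}  Σf=3+1=4
n=26: 1·26 2·13 13·2 26·1  f→[1+2+13+26]=42
d|40:{40,20,10,8,5,4,2,1}  Σf=40+20+10+8+5+4+2+1=90
[q^41] f(41)=41,f(1)=1 ⇒ 42

4, 42, 90, 42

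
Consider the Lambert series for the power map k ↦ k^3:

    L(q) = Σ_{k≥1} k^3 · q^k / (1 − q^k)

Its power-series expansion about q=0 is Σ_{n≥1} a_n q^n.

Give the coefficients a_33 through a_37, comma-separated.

[q^33] f(33)=35937,f(11)=1331,f(3)=27,f(1)=1 ⇒ 37296
n=34: 1·34 2·17 17·2 34·1  f→[1+8+4913+39304]=44226
n=35: 1·35 5·7 7·5 35·1  f→[1+125+343+42875]=43344
d|36:{36,18,12,9,6,4,3,2,1}  Σf=46656+5832+1728+729+216+64+27+8+1=55261
[q^37] f(37)=50653,f(1)=1 ⇒ 50654

37296, 44226, 43344, 55261, 50654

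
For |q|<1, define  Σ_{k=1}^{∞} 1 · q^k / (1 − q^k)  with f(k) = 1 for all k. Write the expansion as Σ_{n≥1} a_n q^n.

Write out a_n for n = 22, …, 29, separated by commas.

q^22  k|22↦f(k): 22:1 11:1 2:1 1:1  a_22=4
n=23: 23·1 1·23  f→[1+1]=2
n=24: 24·1 12·2 8·3 6·4 4·6 3·8 2·12 1·24  f→[1+1+1+1+1+1+1+1]=8
d|25:{1,5,25}  Σf=1+1+1=3
[q^26] f(26)=1,f(13)=1,f(2)=1,f(1)=1 ⇒ 4
q^27  k|27↦f(k): 27:1 9:1 3:1 1:1  a_27=4
q^28  k|28↦f(k): 1:1 2:1 4:1 7:1 14:1 28:1  a_28=6
[q^29] f(1)=1,f(29)=1 ⇒ 2

4, 2, 8, 3, 4, 4, 6, 2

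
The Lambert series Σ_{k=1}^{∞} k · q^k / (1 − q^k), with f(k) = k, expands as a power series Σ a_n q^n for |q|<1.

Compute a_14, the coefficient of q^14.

a_14 = 24

d|14:{1,2,7,14}  Σf=1+2+7+14=24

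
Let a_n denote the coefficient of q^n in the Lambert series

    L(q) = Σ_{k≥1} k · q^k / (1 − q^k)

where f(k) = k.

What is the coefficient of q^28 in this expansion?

a_28 = 56

n=28: 28·1 14·2 7·4 4·7 2·14 1·28  f→[28+14+7+4+2+1]=56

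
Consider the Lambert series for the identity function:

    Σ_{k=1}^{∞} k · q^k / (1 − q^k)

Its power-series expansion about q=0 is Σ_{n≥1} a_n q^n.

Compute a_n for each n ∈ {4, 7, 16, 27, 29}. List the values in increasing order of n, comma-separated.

7, 8, 31, 40, 30

q^4  k|4↦f(k): 1:1 2:2 4:4  a_4=7
n=7: 1·7 7·1  f→[1+7]=8
[q^16] f(16)=16,f(8)=8,f(4)=4,f(2)=2,f(1)=1 ⇒ 31
d|27:{1,3,9,27}  Σf=1+3+9+27=40
q^29  k|29↦f(k): 29:29 1:1  a_29=30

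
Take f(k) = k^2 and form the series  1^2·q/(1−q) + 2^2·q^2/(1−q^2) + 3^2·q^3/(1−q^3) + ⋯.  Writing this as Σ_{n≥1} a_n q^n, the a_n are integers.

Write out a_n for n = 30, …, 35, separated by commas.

1300, 962, 1365, 1220, 1450, 1300

q^30  k|30↦f(k): 1:1 2:4 3:9 5:25 6:36 10:100 15:225 30:900  a_30=1300
n=31: 1·31 31·1  f→[1+961]=962
q^32  k|32↦f(k): 32:1024 16:256 8:64 4:16 2:4 1:1  a_32=1365
[q^33] f(1)=1,f(3)=9,f(11)=121,f(33)=1089 ⇒ 1220
d|34:{34,17,2,1}  Σf=1156+289+4+1=1450
[q^35] f(35)=1225,f(7)=49,f(5)=25,f(1)=1 ⇒ 1300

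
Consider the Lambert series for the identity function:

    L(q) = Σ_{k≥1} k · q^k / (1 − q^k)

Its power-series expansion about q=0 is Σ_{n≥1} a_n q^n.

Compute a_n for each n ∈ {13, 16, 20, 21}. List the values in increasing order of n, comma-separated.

14, 31, 42, 32

n=13: 13·1 1·13  f→[13+1]=14
d|16:{1,2,4,8,16}  Σf=1+2+4+8+16=31
[q^20] f(20)=20,f(10)=10,f(5)=5,f(4)=4,f(2)=2,f(1)=1 ⇒ 42
[q^21] f(1)=1,f(3)=3,f(7)=7,f(21)=21 ⇒ 32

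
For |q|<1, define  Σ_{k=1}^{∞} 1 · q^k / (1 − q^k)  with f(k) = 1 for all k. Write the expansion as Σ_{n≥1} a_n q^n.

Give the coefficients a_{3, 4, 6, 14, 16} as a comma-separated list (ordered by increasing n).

2, 3, 4, 4, 5

q^3  k|3↦f(k): 1:1 3:1  a_3=2
d|4:{1,2,4}  Σf=1+1+1=3
q^6  k|6↦f(k): 1:1 2:1 3:1 6:1  a_6=4
q^14  k|14↦f(k): 14:1 7:1 2:1 1:1  a_14=4
d|16:{1,2,4,8,16}  Σf=1+1+1+1+1=5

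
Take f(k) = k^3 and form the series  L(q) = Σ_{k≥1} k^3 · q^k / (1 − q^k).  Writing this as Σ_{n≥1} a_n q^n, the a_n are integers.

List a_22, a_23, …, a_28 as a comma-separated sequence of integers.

11988, 12168, 16380, 15751, 19782, 20440, 25112

d|22:{1,2,11,22}  Σf=1+8+1331+10648=11988
[q^23] f(1)=1,f(23)=12167 ⇒ 12168
q^24  k|24↦f(k): 1:1 2:8 3:27 4:64 6:216 8:512 12:1728 24:13824  a_24=16380
q^25  k|25↦f(k): 1:1 5:125 25:15625  a_25=15751
d|26:{26,13,2,1}  Σf=17576+2197+8+1=19782
d|27:{27,9,3,1}  Σf=19683+729+27+1=20440
[q^28] f(1)=1,f(2)=8,f(4)=64,f(7)=343,f(14)=2744,f(28)=21952 ⇒ 25112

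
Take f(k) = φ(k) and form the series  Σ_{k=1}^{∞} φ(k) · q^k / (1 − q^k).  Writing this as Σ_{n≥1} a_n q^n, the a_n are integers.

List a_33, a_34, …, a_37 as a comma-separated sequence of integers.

q^33  k|33↦φ(k): 1:1 3:2 11:10 33:20  a_33=33
[q^34] φ(34)=16,φ(17)=16,φ(2)=1,φ(1)=1 ⇒ 34
[q^35] φ(1)=1,φ(5)=4,φ(7)=6,φ(35)=24 ⇒ 35
d|36:{1,2,3,4,6,9,12,18,36}  Σφ=1+1+2+2+2+6+4+6+12=36
q^37  k|37↦φ(k): 1:1 37:36  a_37=37

33, 34, 35, 36, 37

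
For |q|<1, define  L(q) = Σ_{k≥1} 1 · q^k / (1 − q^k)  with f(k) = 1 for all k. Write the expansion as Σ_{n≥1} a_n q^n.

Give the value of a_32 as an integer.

[q^32] f(32)=1,f(16)=1,f(8)=1,f(4)=1,f(2)=1,f(1)=1 ⇒ 6

a_32 = 6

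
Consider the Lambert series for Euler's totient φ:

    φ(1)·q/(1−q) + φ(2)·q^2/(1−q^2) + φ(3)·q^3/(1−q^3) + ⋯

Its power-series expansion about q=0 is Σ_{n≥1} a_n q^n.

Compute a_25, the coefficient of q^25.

q^25  k|25↦φ(k): 1:1 5:4 25:20  a_25=25

a_25 = 25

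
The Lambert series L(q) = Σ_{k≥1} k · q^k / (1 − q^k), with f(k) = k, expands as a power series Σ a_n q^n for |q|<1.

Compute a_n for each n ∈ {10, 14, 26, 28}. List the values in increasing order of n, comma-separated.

18, 24, 42, 56

d|10:{1,2,5,10}  Σf=1+2+5+10=18
n=14: 14·1 7·2 2·7 1·14  f→[14+7+2+1]=24
n=26: 26·1 13·2 2·13 1·26  f→[26+13+2+1]=42
[q^28] f(1)=1,f(2)=2,f(4)=4,f(7)=7,f(14)=14,f(28)=28 ⇒ 56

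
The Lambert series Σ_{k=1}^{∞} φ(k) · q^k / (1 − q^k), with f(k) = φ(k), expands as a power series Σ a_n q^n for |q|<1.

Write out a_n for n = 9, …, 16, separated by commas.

n=9: 9·1 3·3 1·9  φ→[6+2+1]=9
q^10  k|10↦φ(k): 10:4 5:4 2:1 1:1  a_10=10
[q^11] φ(11)=10,φ(1)=1 ⇒ 11
q^12  k|12↦φ(k): 1:1 2:1 3:2 4:2 6:2 12:4  a_12=12
q^13  k|13↦φ(k): 13:12 1:1  a_13=13
d|14:{1,2,7,14}  Σφ=1+1+6+6=14
d|15:{15,5,3,1}  Σφ=8+4+2+1=15
[q^16] φ(16)=8,φ(8)=4,φ(4)=2,φ(2)=1,φ(1)=1 ⇒ 16

9, 10, 11, 12, 13, 14, 15, 16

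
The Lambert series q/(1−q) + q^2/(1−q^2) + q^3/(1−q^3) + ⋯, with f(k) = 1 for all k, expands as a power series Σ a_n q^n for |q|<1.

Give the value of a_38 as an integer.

a_38 = 4

n=38: 38·1 19·2 2·19 1·38  f→[1+1+1+1]=4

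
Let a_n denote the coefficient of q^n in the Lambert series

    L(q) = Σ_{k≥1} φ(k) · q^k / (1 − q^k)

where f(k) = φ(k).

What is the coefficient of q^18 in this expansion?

q^18  k|18↦φ(k): 1:1 2:1 3:2 6:2 9:6 18:6  a_18=18

a_18 = 18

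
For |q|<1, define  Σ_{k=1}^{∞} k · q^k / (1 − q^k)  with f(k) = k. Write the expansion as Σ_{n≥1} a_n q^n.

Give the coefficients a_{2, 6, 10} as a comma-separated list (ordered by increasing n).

n=2: 2·1 1·2  f→[2+1]=3
[q^6] f(1)=1,f(2)=2,f(3)=3,f(6)=6 ⇒ 12
n=10: 10·1 5·2 2·5 1·10  f→[10+5+2+1]=18

3, 12, 18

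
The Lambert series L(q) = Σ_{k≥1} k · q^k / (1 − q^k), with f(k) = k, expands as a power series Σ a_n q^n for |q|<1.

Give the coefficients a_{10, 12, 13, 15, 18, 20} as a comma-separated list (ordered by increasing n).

18, 28, 14, 24, 39, 42

d|10:{1,2,5,10}  Σf=1+2+5+10=18
d|12:{1,2,3,4,6,12}  Σf=1+2+3+4+6+12=28
[q^13] f(1)=1,f(13)=13 ⇒ 14
n=15: 1·15 3·5 5·3 15·1  f→[1+3+5+15]=24
d|18:{1,2,3,6,9,18}  Σf=1+2+3+6+9+18=39
q^20  k|20↦f(k): 1:1 2:2 4:4 5:5 10:10 20:20  a_20=42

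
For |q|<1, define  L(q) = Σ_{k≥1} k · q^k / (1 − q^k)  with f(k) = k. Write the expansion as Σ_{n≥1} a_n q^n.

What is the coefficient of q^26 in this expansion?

a_26 = 42

[q^26] f(26)=26,f(13)=13,f(2)=2,f(1)=1 ⇒ 42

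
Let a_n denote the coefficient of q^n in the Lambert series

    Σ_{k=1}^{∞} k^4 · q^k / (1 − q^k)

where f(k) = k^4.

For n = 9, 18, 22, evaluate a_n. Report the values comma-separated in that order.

[q^9] f(9)=6561,f(3)=81,f(1)=1 ⇒ 6643
n=18: 18·1 9·2 6·3 3·6 2·9 1·18  f→[104976+6561+1296+81+16+1]=112931
[q^22] f(1)=1,f(2)=16,f(11)=14641,f(22)=234256 ⇒ 248914

6643, 112931, 248914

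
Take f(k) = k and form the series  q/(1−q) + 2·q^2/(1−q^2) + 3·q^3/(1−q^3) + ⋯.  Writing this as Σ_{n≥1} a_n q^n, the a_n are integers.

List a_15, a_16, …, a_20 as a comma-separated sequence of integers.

24, 31, 18, 39, 20, 42

d|15:{1,3,5,15}  Σf=1+3+5+15=24
n=16: 1·16 2·8 4·4 8·2 16·1  f→[1+2+4+8+16]=31
[q^17] f(17)=17,f(1)=1 ⇒ 18
d|18:{1,2,3,6,9,18}  Σf=1+2+3+6+9+18=39
d|19:{1,19}  Σf=1+19=20
q^20  k|20↦f(k): 1:1 2:2 4:4 5:5 10:10 20:20  a_20=42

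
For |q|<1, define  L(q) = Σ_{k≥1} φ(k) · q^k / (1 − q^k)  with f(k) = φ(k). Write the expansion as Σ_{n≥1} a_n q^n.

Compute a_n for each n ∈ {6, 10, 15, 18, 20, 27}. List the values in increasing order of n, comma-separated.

n=6: 1·6 2·3 3·2 6·1  φ→[1+1+2+2]=6
d|10:{10,5,2,1}  Σφ=4+4+1+1=10
d|15:{15,5,3,1}  Σφ=8+4+2+1=15
q^18  k|18↦φ(k): 18:6 9:6 6:2 3:2 2:1 1:1  a_18=18
[q^20] φ(1)=1,φ(2)=1,φ(4)=2,φ(5)=4,φ(10)=4,φ(20)=8 ⇒ 20
n=27: 27·1 9·3 3·9 1·27  φ→[18+6+2+1]=27

6, 10, 15, 18, 20, 27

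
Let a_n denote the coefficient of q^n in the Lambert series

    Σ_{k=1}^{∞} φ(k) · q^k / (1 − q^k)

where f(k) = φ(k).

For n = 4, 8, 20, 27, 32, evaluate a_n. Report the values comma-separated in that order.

d|4:{4,2,1}  Σφ=2+1+1=4
d|8:{8,4,2,1}  Σφ=4+2+1+1=8
[q^20] φ(1)=1,φ(2)=1,φ(4)=2,φ(5)=4,φ(10)=4,φ(20)=8 ⇒ 20
n=27: 27·1 9·3 3·9 1·27  φ→[18+6+2+1]=27
[q^32] φ(32)=16,φ(16)=8,φ(8)=4,φ(4)=2,φ(2)=1,φ(1)=1 ⇒ 32

4, 8, 20, 27, 32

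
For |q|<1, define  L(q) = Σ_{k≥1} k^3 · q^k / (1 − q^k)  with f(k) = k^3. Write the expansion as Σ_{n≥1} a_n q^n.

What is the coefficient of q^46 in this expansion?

a_46 = 109512

d|46:{1,2,23,46}  Σf=1+8+12167+97336=109512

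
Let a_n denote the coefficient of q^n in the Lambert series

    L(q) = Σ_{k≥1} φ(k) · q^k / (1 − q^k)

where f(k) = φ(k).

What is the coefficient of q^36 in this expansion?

q^36  k|36↦φ(k): 36:12 18:6 12:4 9:6 6:2 4:2 3:2 2:1 1:1  a_36=36

a_36 = 36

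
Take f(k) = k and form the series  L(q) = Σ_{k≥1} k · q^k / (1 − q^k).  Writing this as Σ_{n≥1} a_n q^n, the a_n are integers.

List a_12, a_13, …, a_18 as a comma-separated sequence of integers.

[q^12] f(1)=1,f(2)=2,f(3)=3,f(4)=4,f(6)=6,f(12)=12 ⇒ 28
q^13  k|13↦f(k): 1:1 13:13  a_13=14
[q^14] f(1)=1,f(2)=2,f(7)=7,f(14)=14 ⇒ 24
d|15:{15,5,3,1}  Σf=15+5+3+1=24
[q^16] f(1)=1,f(2)=2,f(4)=4,f(8)=8,f(16)=16 ⇒ 31
n=17: 1·17 17·1  f→[1+17]=18
n=18: 1·18 2·9 3·6 6·3 9·2 18·1  f→[1+2+3+6+9+18]=39

28, 14, 24, 24, 31, 18, 39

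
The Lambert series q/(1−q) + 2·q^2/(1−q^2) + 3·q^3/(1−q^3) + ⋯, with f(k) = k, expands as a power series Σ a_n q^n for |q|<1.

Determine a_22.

q^22  k|22↦f(k): 22:22 11:11 2:2 1:1  a_22=36

a_22 = 36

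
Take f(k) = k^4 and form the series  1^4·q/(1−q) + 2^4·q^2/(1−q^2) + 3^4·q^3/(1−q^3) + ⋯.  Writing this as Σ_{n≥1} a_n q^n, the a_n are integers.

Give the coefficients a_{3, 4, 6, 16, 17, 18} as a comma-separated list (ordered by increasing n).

n=3: 3·1 1·3  f→[81+1]=82
q^4  k|4↦f(k): 4:256 2:16 1:1  a_4=273
q^6  k|6↦f(k): 6:1296 3:81 2:16 1:1  a_6=1394
[q^16] f(16)=65536,f(8)=4096,f(4)=256,f(2)=16,f(1)=1 ⇒ 69905
[q^17] f(1)=1,f(17)=83521 ⇒ 83522
n=18: 1·18 2·9 3·6 6·3 9·2 18·1  f→[1+16+81+1296+6561+104976]=112931

82, 273, 1394, 69905, 83522, 112931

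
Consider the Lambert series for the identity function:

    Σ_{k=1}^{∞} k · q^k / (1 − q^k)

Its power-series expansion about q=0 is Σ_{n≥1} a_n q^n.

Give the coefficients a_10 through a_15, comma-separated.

18, 12, 28, 14, 24, 24

n=10: 1·10 2·5 5·2 10·1  f→[1+2+5+10]=18
d|11:{1,11}  Σf=1+11=12
d|12:{12,6,4,3,2,1}  Σf=12+6+4+3+2+1=28
q^13  k|13↦f(k): 13:13 1:1  a_13=14
d|14:{1,2,7,14}  Σf=1+2+7+14=24
q^15  k|15↦f(k): 1:1 3:3 5:5 15:15  a_15=24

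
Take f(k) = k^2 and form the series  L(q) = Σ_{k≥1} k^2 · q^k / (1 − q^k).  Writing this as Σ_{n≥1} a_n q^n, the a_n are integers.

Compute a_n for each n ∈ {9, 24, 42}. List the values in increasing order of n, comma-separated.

91, 850, 2500

n=9: 9·1 3·3 1·9  f→[81+9+1]=91
n=24: 24·1 12·2 8·3 6·4 4·6 3·8 2·12 1·24  f→[576+144+64+36+16+9+4+1]=850
q^42  k|42↦f(k): 1:1 2:4 3:9 6:36 7:49 14:196 21:441 42:1764  a_42=2500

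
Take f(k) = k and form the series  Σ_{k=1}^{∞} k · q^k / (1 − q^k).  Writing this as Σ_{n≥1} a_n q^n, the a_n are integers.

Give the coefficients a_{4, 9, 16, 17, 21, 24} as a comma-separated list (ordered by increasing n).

d|4:{1,2,4}  Σf=1+2+4=7
n=9: 1·9 3·3 9·1  f→[1+3+9]=13
q^16  k|16↦f(k): 1:1 2:2 4:4 8:8 16:16  a_16=31
d|17:{17,1}  Σf=17+1=18
q^21  k|21↦f(k): 21:21 7:7 3:3 1:1  a_21=32
d|24:{24,12,8,6,4,3,2,1}  Σf=24+12+8+6+4+3+2+1=60

7, 13, 31, 18, 32, 60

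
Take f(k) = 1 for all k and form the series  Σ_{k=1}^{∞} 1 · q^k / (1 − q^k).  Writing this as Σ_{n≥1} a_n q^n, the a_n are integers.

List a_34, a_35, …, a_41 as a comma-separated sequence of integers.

q^34  k|34↦f(k): 1:1 2:1 17:1 34:1  a_34=4
q^35  k|35↦f(k): 1:1 5:1 7:1 35:1  a_35=4
d|36:{36,18,12,9,6,4,3,2,1}  Σf=1+1+1+1+1+1+1+1+1=9
q^37  k|37↦f(k): 1:1 37:1  a_37=2
q^38  k|38↦f(k): 1:1 2:1 19:1 38:1  a_38=4
n=39: 1·39 3·13 13·3 39·1  f→[1+1+1+1]=4
[q^40] f(40)=1,f(20)=1,f(10)=1,f(8)=1,f(5)=1,f(4)=1,f(2)=1,f(1)=1 ⇒ 8
n=41: 1·41 41·1  f→[1+1]=2

4, 4, 9, 2, 4, 4, 8, 2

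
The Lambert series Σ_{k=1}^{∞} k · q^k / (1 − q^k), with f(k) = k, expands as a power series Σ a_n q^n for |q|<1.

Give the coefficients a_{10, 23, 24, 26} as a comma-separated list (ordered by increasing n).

q^10  k|10↦f(k): 1:1 2:2 5:5 10:10  a_10=18
n=23: 1·23 23·1  f→[1+23]=24
d|24:{24,12,8,6,4,3,2,1}  Σf=24+12+8+6+4+3+2+1=60
[q^26] f(1)=1,f(2)=2,f(13)=13,f(26)=26 ⇒ 42

18, 24, 60, 42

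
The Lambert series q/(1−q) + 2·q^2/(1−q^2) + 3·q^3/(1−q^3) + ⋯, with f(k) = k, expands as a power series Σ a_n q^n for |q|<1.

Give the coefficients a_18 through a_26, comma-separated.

39, 20, 42, 32, 36, 24, 60, 31, 42

q^18  k|18↦f(k): 18:18 9:9 6:6 3:3 2:2 1:1  a_18=39
n=19: 1·19 19·1  f→[1+19]=20
d|20:{20,10,5,4,2,1}  Σf=20+10+5+4+2+1=42
q^21  k|21↦f(k): 1:1 3:3 7:7 21:21  a_21=32
q^22  k|22↦f(k): 1:1 2:2 11:11 22:22  a_22=36
[q^23] f(1)=1,f(23)=23 ⇒ 24
[q^24] f(24)=24,f(12)=12,f(8)=8,f(6)=6,f(4)=4,f(3)=3,f(2)=2,f(1)=1 ⇒ 60
d|25:{25,5,1}  Σf=25+5+1=31
q^26  k|26↦f(k): 26:26 13:13 2:2 1:1  a_26=42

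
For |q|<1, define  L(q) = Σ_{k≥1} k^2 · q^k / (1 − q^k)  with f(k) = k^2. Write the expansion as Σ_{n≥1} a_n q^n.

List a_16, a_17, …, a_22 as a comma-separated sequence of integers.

341, 290, 455, 362, 546, 500, 610

d|16:{16,8,4,2,1}  Σf=256+64+16+4+1=341
q^17  k|17↦f(k): 17:289 1:1  a_17=290
n=18: 1·18 2·9 3·6 6·3 9·2 18·1  f→[1+4+9+36+81+324]=455
d|19:{19,1}  Σf=361+1=362
[q^20] f(1)=1,f(2)=4,f(4)=16,f(5)=25,f(10)=100,f(20)=400 ⇒ 546
q^21  k|21↦f(k): 21:441 7:49 3:9 1:1  a_21=500
n=22: 22·1 11·2 2·11 1·22  f→[484+121+4+1]=610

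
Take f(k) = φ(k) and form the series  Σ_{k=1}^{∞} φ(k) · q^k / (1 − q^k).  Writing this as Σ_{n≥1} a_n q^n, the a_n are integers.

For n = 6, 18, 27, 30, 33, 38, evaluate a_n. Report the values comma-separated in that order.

n=6: 6·1 3·2 2·3 1·6  φ→[2+2+1+1]=6
n=18: 1·18 2·9 3·6 6·3 9·2 18·1  φ→[1+1+2+2+6+6]=18
n=27: 1·27 3·9 9·3 27·1  φ→[1+2+6+18]=27
q^30  k|30↦φ(k): 1:1 2:1 3:2 5:4 6:2 10:4 15:8 30:8  a_30=30
q^33  k|33↦φ(k): 33:20 11:10 3:2 1:1  a_33=33
n=38: 38·1 19·2 2·19 1·38  φ→[18+18+1+1]=38

6, 18, 27, 30, 33, 38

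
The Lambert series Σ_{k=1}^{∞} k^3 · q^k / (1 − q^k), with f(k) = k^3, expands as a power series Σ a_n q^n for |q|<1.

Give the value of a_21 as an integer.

q^21  k|21↦f(k): 21:9261 7:343 3:27 1:1  a_21=9632

a_21 = 9632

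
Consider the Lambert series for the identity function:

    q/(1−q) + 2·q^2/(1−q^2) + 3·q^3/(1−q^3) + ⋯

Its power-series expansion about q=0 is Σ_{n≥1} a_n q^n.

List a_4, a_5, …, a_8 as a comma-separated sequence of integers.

7, 6, 12, 8, 15

[q^4] f(1)=1,f(2)=2,f(4)=4 ⇒ 7
q^5  k|5↦f(k): 5:5 1:1  a_5=6
n=6: 1·6 2·3 3·2 6·1  f→[1+2+3+6]=12
[q^7] f(1)=1,f(7)=7 ⇒ 8
[q^8] f(1)=1,f(2)=2,f(4)=4,f(8)=8 ⇒ 15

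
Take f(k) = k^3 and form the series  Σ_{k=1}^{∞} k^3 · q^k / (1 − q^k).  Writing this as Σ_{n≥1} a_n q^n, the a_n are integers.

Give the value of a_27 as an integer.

[q^27] f(27)=19683,f(9)=729,f(3)=27,f(1)=1 ⇒ 20440

a_27 = 20440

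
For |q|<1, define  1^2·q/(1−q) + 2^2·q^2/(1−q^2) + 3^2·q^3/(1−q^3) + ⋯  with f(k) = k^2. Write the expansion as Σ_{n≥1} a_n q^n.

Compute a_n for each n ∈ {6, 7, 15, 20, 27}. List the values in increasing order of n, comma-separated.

50, 50, 260, 546, 820

n=6: 1·6 2·3 3·2 6·1  f→[1+4+9+36]=50
d|7:{7,1}  Σf=49+1=50
q^15  k|15↦f(k): 15:225 5:25 3:9 1:1  a_15=260
n=20: 1·20 2·10 4·5 5·4 10·2 20·1  f→[1+4+16+25+100+400]=546
d|27:{27,9,3,1}  Σf=729+81+9+1=820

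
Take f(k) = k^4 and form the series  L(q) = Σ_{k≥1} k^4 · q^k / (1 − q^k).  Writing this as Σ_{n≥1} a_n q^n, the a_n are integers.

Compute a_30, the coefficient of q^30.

n=30: 30·1 15·2 10·3 6·5 5·6 3·10 2·15 1·30  f→[810000+50625+10000+1296+625+81+16+1]=872644

a_30 = 872644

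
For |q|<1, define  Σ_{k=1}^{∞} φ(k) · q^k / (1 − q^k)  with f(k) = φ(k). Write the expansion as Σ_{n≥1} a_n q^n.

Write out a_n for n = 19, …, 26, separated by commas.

[q^19] φ(19)=18,φ(1)=1 ⇒ 19
q^20  k|20↦φ(k): 1:1 2:1 4:2 5:4 10:4 20:8  a_20=20
n=21: 21·1 7·3 3·7 1·21  φ→[12+6+2+1]=21
n=22: 22·1 11·2 2·11 1·22  φ→[10+10+1+1]=22
d|23:{1,23}  Σφ=1+22=23
[q^24] φ(24)=8,φ(12)=4,φ(8)=4,φ(6)=2,φ(4)=2,φ(3)=2,φ(2)=1,φ(1)=1 ⇒ 24
[q^25] φ(25)=20,φ(5)=4,φ(1)=1 ⇒ 25
d|26:{26,13,2,1}  Σφ=12+12+1+1=26

19, 20, 21, 22, 23, 24, 25, 26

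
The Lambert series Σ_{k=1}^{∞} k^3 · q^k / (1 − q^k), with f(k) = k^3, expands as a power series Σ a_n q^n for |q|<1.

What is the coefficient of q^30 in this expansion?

a_30 = 31752

d|30:{1,2,3,5,6,10,15,30}  Σf=1+8+27+125+216+1000+3375+27000=31752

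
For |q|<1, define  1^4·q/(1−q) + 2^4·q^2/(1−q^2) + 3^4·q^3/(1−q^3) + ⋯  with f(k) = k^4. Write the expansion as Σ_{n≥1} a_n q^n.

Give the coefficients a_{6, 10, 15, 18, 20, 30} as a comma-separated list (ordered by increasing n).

n=6: 1·6 2·3 3·2 6·1  f→[1+16+81+1296]=1394
[q^10] f(1)=1,f(2)=16,f(5)=625,f(10)=10000 ⇒ 10642
n=15: 1·15 3·5 5·3 15·1  f→[1+81+625+50625]=51332
d|18:{18,9,6,3,2,1}  Σf=104976+6561+1296+81+16+1=112931
[q^20] f(1)=1,f(2)=16,f(4)=256,f(5)=625,f(10)=10000,f(20)=160000 ⇒ 170898
n=30: 1·30 2·15 3·10 5·6 6·5 10·3 15·2 30·1  f→[1+16+81+625+1296+10000+50625+810000]=872644

1394, 10642, 51332, 112931, 170898, 872644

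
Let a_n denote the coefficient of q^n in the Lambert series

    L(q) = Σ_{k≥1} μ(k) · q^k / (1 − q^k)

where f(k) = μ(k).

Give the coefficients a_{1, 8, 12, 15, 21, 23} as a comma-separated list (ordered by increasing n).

q^1  k|1↦μ(k): 1:1  a_1=1
[q^8] μ(8)=0,μ(4)=0,μ(2)=-1,μ(1)=1 ⇒ 0
d|12:{12,6,4,3,2,1}  Σμ=0+1+0+(-1)+(-1)+1=0
q^15  k|15↦μ(k): 1:1 3:-1 5:-1 15:1  a_15=0
d|21:{1,3,7,21}  Σμ=1+(-1)+(-1)+1=0
q^23  k|23↦μ(k): 23:-1 1:1  a_23=0

1, 0, 0, 0, 0, 0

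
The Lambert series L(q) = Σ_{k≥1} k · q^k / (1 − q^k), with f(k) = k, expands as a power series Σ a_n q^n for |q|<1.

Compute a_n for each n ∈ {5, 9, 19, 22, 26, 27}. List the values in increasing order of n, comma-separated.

6, 13, 20, 36, 42, 40

n=5: 1·5 5·1  f→[1+5]=6
d|9:{1,3,9}  Σf=1+3+9=13
d|19:{1,19}  Σf=1+19=20
q^22  k|22↦f(k): 22:22 11:11 2:2 1:1  a_22=36
q^26  k|26↦f(k): 1:1 2:2 13:13 26:26  a_26=42
[q^27] f(27)=27,f(9)=9,f(3)=3,f(1)=1 ⇒ 40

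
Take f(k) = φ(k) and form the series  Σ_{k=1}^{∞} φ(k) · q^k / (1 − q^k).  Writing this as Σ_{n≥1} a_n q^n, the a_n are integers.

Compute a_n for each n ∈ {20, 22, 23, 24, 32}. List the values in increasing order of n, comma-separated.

[q^20] φ(1)=1,φ(2)=1,φ(4)=2,φ(5)=4,φ(10)=4,φ(20)=8 ⇒ 20
d|22:{22,11,2,1}  Σφ=10+10+1+1=22
q^23  k|23↦φ(k): 1:1 23:22  a_23=23
d|24:{1,2,3,4,6,8,12,24}  Σφ=1+1+2+2+2+4+4+8=24
n=32: 32·1 16·2 8·4 4·8 2·16 1·32  φ→[16+8+4+2+1+1]=32

20, 22, 23, 24, 32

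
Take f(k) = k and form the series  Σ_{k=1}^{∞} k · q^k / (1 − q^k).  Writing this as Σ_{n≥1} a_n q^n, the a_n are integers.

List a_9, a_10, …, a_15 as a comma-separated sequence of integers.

13, 18, 12, 28, 14, 24, 24

n=9: 1·9 3·3 9·1  f→[1+3+9]=13
[q^10] f(1)=1,f(2)=2,f(5)=5,f(10)=10 ⇒ 18
q^11  k|11↦f(k): 11:11 1:1  a_11=12
q^12  k|12↦f(k): 1:1 2:2 3:3 4:4 6:6 12:12  a_12=28
d|13:{1,13}  Σf=1+13=14
n=14: 1·14 2·7 7·2 14·1  f→[1+2+7+14]=24
q^15  k|15↦f(k): 1:1 3:3 5:5 15:15  a_15=24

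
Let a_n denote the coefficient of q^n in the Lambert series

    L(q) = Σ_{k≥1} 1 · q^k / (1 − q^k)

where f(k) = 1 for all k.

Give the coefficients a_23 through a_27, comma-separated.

2, 8, 3, 4, 4

[q^23] f(23)=1,f(1)=1 ⇒ 2
d|24:{1,2,3,4,6,8,12,24}  Σf=1+1+1+1+1+1+1+1=8
[q^25] f(25)=1,f(5)=1,f(1)=1 ⇒ 3
[q^26] f(26)=1,f(13)=1,f(2)=1,f(1)=1 ⇒ 4
d|27:{27,9,3,1}  Σf=1+1+1+1=4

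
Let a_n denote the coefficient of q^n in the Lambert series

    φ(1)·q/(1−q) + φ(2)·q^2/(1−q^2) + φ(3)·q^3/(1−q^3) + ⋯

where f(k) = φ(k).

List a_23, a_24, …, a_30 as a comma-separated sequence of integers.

q^23  k|23↦φ(k): 23:22 1:1  a_23=23
q^24  k|24↦φ(k): 1:1 2:1 3:2 4:2 6:2 8:4 12:4 24:8  a_24=24
n=25: 1·25 5·5 25·1  φ→[1+4+20]=25
q^26  k|26↦φ(k): 1:1 2:1 13:12 26:12  a_26=26
q^27  k|27↦φ(k): 1:1 3:2 9:6 27:18  a_27=27
[q^28] φ(28)=12,φ(14)=6,φ(7)=6,φ(4)=2,φ(2)=1,φ(1)=1 ⇒ 28
[q^29] φ(29)=28,φ(1)=1 ⇒ 29
q^30  k|30↦φ(k): 30:8 15:8 10:4 6:2 5:4 3:2 2:1 1:1  a_30=30

23, 24, 25, 26, 27, 28, 29, 30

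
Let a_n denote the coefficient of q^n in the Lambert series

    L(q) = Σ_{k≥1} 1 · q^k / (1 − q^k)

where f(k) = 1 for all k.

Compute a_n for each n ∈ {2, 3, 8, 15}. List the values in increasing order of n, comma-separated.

q^2  k|2↦f(k): 2:1 1:1  a_2=2
n=3: 1·3 3·1  f→[1+1]=2
[q^8] f(8)=1,f(4)=1,f(2)=1,f(1)=1 ⇒ 4
n=15: 1·15 3·5 5·3 15·1  f→[1+1+1+1]=4

2, 2, 4, 4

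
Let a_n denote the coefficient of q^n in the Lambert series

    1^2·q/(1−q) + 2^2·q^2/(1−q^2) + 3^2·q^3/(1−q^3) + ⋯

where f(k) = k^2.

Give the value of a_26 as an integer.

a_26 = 850

n=26: 1·26 2·13 13·2 26·1  f→[1+4+169+676]=850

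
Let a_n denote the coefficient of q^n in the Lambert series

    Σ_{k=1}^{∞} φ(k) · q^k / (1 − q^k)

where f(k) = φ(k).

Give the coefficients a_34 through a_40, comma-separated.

d|34:{34,17,2,1}  Σφ=16+16+1+1=34
q^35  k|35↦φ(k): 35:24 7:6 5:4 1:1  a_35=35
n=36: 1·36 2·18 3·12 4·9 6·6 9·4 12·3 18·2 36·1  φ→[1+1+2+2+2+6+4+6+12]=36
q^37  k|37↦φ(k): 37:36 1:1  a_37=37
[q^38] φ(38)=18,φ(19)=18,φ(2)=1,φ(1)=1 ⇒ 38
q^39  k|39↦φ(k): 39:24 13:12 3:2 1:1  a_39=39
[q^40] φ(1)=1,φ(2)=1,φ(4)=2,φ(5)=4,φ(8)=4,φ(10)=4,φ(20)=8,φ(40)=16 ⇒ 40

34, 35, 36, 37, 38, 39, 40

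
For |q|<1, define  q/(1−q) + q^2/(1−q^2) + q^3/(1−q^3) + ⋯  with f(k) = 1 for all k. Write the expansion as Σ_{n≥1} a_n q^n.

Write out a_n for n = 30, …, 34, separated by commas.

8, 2, 6, 4, 4

d|30:{30,15,10,6,5,3,2,1}  Σf=1+1+1+1+1+1+1+1=8
n=31: 31·1 1·31  f→[1+1]=2
n=32: 1·32 2·16 4·8 8·4 16·2 32·1  f→[1+1+1+1+1+1]=6
q^33  k|33↦f(k): 1:1 3:1 11:1 33:1  a_33=4
q^34  k|34↦f(k): 1:1 2:1 17:1 34:1  a_34=4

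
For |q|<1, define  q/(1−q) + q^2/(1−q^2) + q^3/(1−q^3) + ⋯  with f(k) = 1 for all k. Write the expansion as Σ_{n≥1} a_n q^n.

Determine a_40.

n=40: 1·40 2·20 4·10 5·8 8·5 10·4 20·2 40·1  f→[1+1+1+1+1+1+1+1]=8

a_40 = 8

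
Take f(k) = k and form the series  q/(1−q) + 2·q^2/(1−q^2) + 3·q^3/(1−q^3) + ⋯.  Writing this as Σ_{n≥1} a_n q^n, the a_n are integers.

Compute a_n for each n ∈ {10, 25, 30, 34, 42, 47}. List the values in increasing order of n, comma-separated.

18, 31, 72, 54, 96, 48

n=10: 1·10 2·5 5·2 10·1  f→[1+2+5+10]=18
[q^25] f(25)=25,f(5)=5,f(1)=1 ⇒ 31
n=30: 30·1 15·2 10·3 6·5 5·6 3·10 2·15 1·30  f→[30+15+10+6+5+3+2+1]=72
n=34: 34·1 17·2 2·17 1·34  f→[34+17+2+1]=54
d|42:{42,21,14,7,6,3,2,1}  Σf=42+21+14+7+6+3+2+1=96
[q^47] f(1)=1,f(47)=47 ⇒ 48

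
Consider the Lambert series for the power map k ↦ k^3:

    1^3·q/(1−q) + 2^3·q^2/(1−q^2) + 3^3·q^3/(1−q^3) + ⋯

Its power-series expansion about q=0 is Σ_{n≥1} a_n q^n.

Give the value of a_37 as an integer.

a_37 = 50654

n=37: 37·1 1·37  f→[50653+1]=50654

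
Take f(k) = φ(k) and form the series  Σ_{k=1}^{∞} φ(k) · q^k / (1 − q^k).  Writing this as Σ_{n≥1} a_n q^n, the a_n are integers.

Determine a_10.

q^10  k|10↦φ(k): 10:4 5:4 2:1 1:1  a_10=10

a_10 = 10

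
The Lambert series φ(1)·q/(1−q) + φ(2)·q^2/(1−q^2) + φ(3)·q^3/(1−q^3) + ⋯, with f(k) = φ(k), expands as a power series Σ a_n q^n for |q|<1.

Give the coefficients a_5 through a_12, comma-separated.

q^5  k|5↦φ(k): 1:1 5:4  a_5=5
q^6  k|6↦φ(k): 6:2 3:2 2:1 1:1  a_6=6
n=7: 1·7 7·1  φ→[1+6]=7
q^8  k|8↦φ(k): 1:1 2:1 4:2 8:4  a_8=8
[q^9] φ(1)=1,φ(3)=2,φ(9)=6 ⇒ 9
[q^10] φ(10)=4,φ(5)=4,φ(2)=1,φ(1)=1 ⇒ 10
n=11: 11·1 1·11  φ→[10+1]=11
n=12: 1·12 2·6 3·4 4·3 6·2 12·1  φ→[1+1+2+2+2+4]=12

5, 6, 7, 8, 9, 10, 11, 12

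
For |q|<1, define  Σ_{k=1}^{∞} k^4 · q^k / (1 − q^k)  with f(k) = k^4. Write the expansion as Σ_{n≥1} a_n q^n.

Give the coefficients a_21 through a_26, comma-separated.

196964, 248914, 279842, 358258, 391251, 485554

q^21  k|21↦f(k): 1:1 3:81 7:2401 21:194481  a_21=196964
n=22: 22·1 11·2 2·11 1·22  f→[234256+14641+16+1]=248914
n=23: 23·1 1·23  f→[279841+1]=279842
[q^24] f(1)=1,f(2)=16,f(3)=81,f(4)=256,f(6)=1296,f(8)=4096,f(12)=20736,f(24)=331776 ⇒ 358258
q^25  k|25↦f(k): 25:390625 5:625 1:1  a_25=391251
d|26:{26,13,2,1}  Σf=456976+28561+16+1=485554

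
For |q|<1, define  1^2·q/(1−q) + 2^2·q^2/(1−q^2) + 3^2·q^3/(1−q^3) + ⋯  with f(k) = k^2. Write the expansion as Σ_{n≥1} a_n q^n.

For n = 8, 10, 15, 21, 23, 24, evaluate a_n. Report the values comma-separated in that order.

d|8:{1,2,4,8}  Σf=1+4+16+64=85
q^10  k|10↦f(k): 10:100 5:25 2:4 1:1  a_10=130
q^15  k|15↦f(k): 15:225 5:25 3:9 1:1  a_15=260
d|21:{21,7,3,1}  Σf=441+49+9+1=500
n=23: 23·1 1·23  f→[529+1]=530
[q^24] f(24)=576,f(12)=144,f(8)=64,f(6)=36,f(4)=16,f(3)=9,f(2)=4,f(1)=1 ⇒ 850

85, 130, 260, 500, 530, 850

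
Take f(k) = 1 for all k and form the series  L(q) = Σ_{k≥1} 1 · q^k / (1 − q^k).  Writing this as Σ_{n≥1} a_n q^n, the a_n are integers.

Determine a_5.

a_5 = 2

[q^5] f(5)=1,f(1)=1 ⇒ 2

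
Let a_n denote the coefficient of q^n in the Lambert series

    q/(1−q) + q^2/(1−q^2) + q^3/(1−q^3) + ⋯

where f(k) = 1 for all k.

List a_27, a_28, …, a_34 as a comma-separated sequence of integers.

4, 6, 2, 8, 2, 6, 4, 4

n=27: 27·1 9·3 3·9 1·27  f→[1+1+1+1]=4
q^28  k|28↦f(k): 28:1 14:1 7:1 4:1 2:1 1:1  a_28=6
[q^29] f(29)=1,f(1)=1 ⇒ 2
[q^30] f(1)=1,f(2)=1,f(3)=1,f(5)=1,f(6)=1,f(10)=1,f(15)=1,f(30)=1 ⇒ 8
[q^31] f(1)=1,f(31)=1 ⇒ 2
q^32  k|32↦f(k): 1:1 2:1 4:1 8:1 16:1 32:1  a_32=6
[q^33] f(33)=1,f(11)=1,f(3)=1,f(1)=1 ⇒ 4
n=34: 34·1 17·2 2·17 1·34  f→[1+1+1+1]=4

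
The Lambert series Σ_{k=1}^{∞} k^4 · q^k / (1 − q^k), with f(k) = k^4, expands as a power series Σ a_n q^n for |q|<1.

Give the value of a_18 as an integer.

d|18:{1,2,3,6,9,18}  Σf=1+16+81+1296+6561+104976=112931

a_18 = 112931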